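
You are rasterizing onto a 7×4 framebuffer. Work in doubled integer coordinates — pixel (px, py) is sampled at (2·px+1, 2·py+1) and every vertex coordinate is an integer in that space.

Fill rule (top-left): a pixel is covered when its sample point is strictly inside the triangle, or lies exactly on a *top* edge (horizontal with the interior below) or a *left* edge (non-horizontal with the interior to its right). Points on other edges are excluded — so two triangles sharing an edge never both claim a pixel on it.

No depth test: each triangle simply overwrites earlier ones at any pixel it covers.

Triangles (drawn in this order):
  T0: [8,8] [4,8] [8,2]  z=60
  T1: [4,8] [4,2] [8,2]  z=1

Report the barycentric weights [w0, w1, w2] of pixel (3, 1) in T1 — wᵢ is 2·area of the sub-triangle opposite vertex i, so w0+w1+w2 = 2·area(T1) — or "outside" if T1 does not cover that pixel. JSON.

T0:
  2·area = 24
  edge (8, 8)→(4, 8): d=(-4,0) right/bottom  bias=-1
  edge (4, 8)→(8, 2): d=(4,-6) top-left  bias=+0
  edge (8, 2)→(8, 8): d=(0,6) right/bottom  bias=-1
    (3,2)@(7, 5): e=[12,6,6] → X
    (4,2)@(9, 5): e=[12,18,-6] → .
    (2,3)@(5, 7): e=[4,2,18] → X
    (4,3)@(9, 7): e=[4,26,-6] → .
  covered (3 px):
    . . . . . . .
    . . . . . . .
    . . . X . . .
    . . X X . . .
T1:
  2·area = 24
  edge (4, 8)→(4, 2): d=(0,-6) top-left  bias=+0
  edge (4, 2)→(8, 2): d=(4,0) top-left  bias=+0
  edge (8, 2)→(4, 8): d=(-4,6) right/bottom  bias=-1
    (2,1)@(5, 3): e=[6,4,14] → X
    (3,1)@(7, 3): e=[18,4,2] → X
    (4,1)@(9, 3): e=[30,4,-10] → .
    (2,2)@(5, 5): e=[6,12,6] → X
    (3,2)@(7, 5): e=[18,12,-6] → .
    (2,3)@(5, 7): e=[6,20,-2] → .
  covered (3 px):
    . . . . . . .
    . . X X . . .
    . . X . . . .
    . . . . . . .

Final: [4,2,18]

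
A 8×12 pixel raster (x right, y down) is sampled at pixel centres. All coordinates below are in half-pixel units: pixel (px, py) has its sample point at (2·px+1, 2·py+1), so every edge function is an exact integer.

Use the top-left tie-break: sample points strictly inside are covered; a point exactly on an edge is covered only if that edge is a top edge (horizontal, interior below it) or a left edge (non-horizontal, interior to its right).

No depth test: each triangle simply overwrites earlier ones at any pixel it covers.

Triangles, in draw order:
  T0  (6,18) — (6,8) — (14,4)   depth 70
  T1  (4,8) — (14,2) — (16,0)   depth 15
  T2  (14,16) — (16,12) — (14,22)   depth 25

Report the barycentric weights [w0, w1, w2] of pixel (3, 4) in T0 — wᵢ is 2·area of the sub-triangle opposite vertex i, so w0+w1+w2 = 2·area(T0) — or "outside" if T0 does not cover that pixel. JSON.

T0:
  2·area = 80
  edge (6, 18)→(6, 8): d=(0,-10) top-left  bias=+0
  edge (6, 8)→(14, 4): d=(8,-4) top-left  bias=+0
  edge (14, 4)→(6, 18): d=(-8,14) right/bottom  bias=-1
    (6,2)@(13, 5): e=[70,4,6] → #
    (7,2)@(15, 5): e=[90,12,-22] → ·
    (4,3)@(9, 7): e=[30,4,46] → #
    (5,3)@(11, 7): e=[50,12,18] → #
    (6,3)@(13, 7): e=[70,20,-10] → ·
    (3,4)@(7, 9): e=[10,12,58] → #
    (6,4)@(13, 9): e=[70,36,-26] → ·
    (3,5)@(7, 11): e=[10,28,42] → #
    (5,5)@(11, 11): e=[50,44,-14] → ·
    (3,6)@(7, 13): e=[10,44,26] → #
    (4,6)@(9, 13): e=[30,52,-2] → ·
    (3,7)@(7, 15): e=[10,60,10] → #
  covered (10 px):
    · · · · · · · ·
    · · · · · · · ·
    · · · · · · # ·
    · · · · # # · ·
    · · · # # # · ·
    · · · # # · · ·
    · · · # · · · ·
    · · · # · · · ·
    · · · · · · · ·
    · · · · · · · ·
    · · · · · · · ·
    · · · · · · · ·
T1:
  2·area = 8  (B↔C swapped to make it positive)
  edge (4, 8)→(16, 0): d=(12,-8) top-left  bias=+0
  edge (16, 0)→(14, 2): d=(-2,2) right/bottom  bias=-1
  edge (14, 2)→(4, 8): d=(-10,6) right/bottom  bias=-1
    (7,0)@(15, 1): e=[4,0,4] → ·  [on edge]
    (6,1)@(13, 3): e=[12,0,-4] → ·  [on edge]
    (4,2)@(9, 5): e=[4,4,0] → ·  [on edge]
    (5,2)@(11, 5): e=[20,0,-12] → ·  [on edge]
    (4,3)@(9, 7): e=[28,0,-20] → ·  [on edge]
    (3,4)@(7, 9): e=[36,0,-28] → ·  [on edge]
    (2,5)@(5, 11): e=[44,0,-36] → ·  [on edge]
    (1,6)@(3, 13): e=[52,0,-44] → ·  [on edge]
    (0,7)@(1, 15): e=[60,0,-52] → ·  [on edge]
  covered (0 px):
    · · · · · · · ·
    · · · · · · · ·
    · · · · · · · ·
    · · · · · · · ·
    · · · · · · · ·
    · · · · · · · ·
    · · · · · · · ·
    · · · · · · · ·
    · · · · · · · ·
    · · · · · · · ·
    · · · · · · · ·
    · · · · · · · ·
T2:
  2·area = 12
  edge (14, 16)→(16, 12): d=(2,-4) top-left  bias=+0
  edge (16, 12)→(14, 22): d=(-2,10) right/bottom  bias=-1
  edge (14, 22)→(14, 16): d=(0,-6) top-left  bias=+0
    (7,7)@(15, 15): e=[2,4,6] → #
    (7,8)@(15, 17): e=[6,0,6] → ·  [on edge]
  covered (1 px):
    · · · · · · · ·
    · · · · · · · ·
    · · · · · · · ·
    · · · · · · · ·
    · · · · · · · ·
    · · · · · · · ·
    · · · · · · · ·
    · · · · · · · #
    · · · · · · · ·
    · · · · · · · ·
    · · · · · · · ·
    · · · · · · · ·

Result: [12,58,10]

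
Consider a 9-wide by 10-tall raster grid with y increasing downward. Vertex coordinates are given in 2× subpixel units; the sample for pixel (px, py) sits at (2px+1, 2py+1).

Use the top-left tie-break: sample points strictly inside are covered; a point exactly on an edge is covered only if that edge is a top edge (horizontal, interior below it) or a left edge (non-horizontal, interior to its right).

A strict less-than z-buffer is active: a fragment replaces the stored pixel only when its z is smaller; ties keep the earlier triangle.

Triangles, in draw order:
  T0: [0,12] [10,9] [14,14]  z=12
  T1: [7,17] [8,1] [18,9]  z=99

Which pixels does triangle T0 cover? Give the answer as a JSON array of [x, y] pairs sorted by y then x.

T0:
  2·area = 62
  edge (0, 12)→(10, 9): d=(10,-3) top-left  bias=+0
  edge (10, 9)→(14, 14): d=(4,5) right/bottom  bias=-1
  edge (14, 14)→(0, 12): d=(-14,-2) top-left  bias=+0
    (2,5)@(5, 11): e=[5,33,24] → X
    (3,5)@(7, 11): e=[11,23,28] → X
    (4,5)@(9, 11): e=[17,13,32] → X
    (5,5)@(11, 11): e=[23,3,36] → X
    (6,5)@(13, 11): e=[29,-7,40] → .
    (2,6)@(5, 13): e=[25,41,-4] → .
    (3,6)@(7, 13): e=[31,31,0] → X  [on edge]
    (6,6)@(13, 13): e=[49,1,12] → X
    (7,6)@(15, 13): e=[55,-9,16] → .
    (3,7)@(7, 15): e=[51,39,-28] → .
    (4,7)@(9, 15): e=[57,29,-24] → .
    (5,7)@(11, 15): e=[63,19,-20] → .
  covered (8 px):
    . . . . . . . . .
    . . . . . . . . .
    . . . . . . . . .
    . . . . . . . . .
    . . . . . . . . .
    . . X X X X . . .
    . . . X X X X . .
    . . . . . . . . .
    . . . . . . . . .
    . . . . . . . . .
T1:
  2·area = 168
  edge (7, 17)→(8, 1): d=(1,-16) top-left  bias=+0
  edge (8, 1)→(18, 9): d=(10,8) right/bottom  bias=-1
  edge (18, 9)→(7, 17): d=(-11,8) right/bottom  bias=-1
    (4,1)@(9, 3): e=[18,12,138] → X
    (5,1)@(11, 3): e=[50,-4,122] → .
    (4,2)@(9, 5): e=[20,32,116] → X
    (5,2)@(11, 5): e=[52,16,100] → X
    (6,2)@(13, 5): e=[84,0,84] → .  [on edge]
    (4,3)@(9, 7): e=[22,52,94] → X
    (6,3)@(13, 7): e=[86,20,62] → X
    (7,3)@(15, 7): e=[118,4,46] → X
    (8,3)@(17, 7): e=[150,-12,30] → .
    (4,4)@(9, 9): e=[24,72,72] → X
    (8,4)@(17, 9): e=[152,8,8] → X
    (4,5)@(9, 11): e=[26,92,50] → X
    (3,8)@(7, 17): e=[0,168,0] → .  [on edge]
  covered (19 px):
    . . . . . . . . .
    . . . . X . . . .
    . . . . X X . . .
    . . . . X X X X .
    . . . . X X X X X
    . . . . X X X X .
    . . . . X X . . .
    . . . . X . . . .
    . . . . . . . . .
    . . . . . . . . .

Result: [[2,5],[3,5],[4,5],[5,5],[3,6],[4,6],[5,6],[6,6]]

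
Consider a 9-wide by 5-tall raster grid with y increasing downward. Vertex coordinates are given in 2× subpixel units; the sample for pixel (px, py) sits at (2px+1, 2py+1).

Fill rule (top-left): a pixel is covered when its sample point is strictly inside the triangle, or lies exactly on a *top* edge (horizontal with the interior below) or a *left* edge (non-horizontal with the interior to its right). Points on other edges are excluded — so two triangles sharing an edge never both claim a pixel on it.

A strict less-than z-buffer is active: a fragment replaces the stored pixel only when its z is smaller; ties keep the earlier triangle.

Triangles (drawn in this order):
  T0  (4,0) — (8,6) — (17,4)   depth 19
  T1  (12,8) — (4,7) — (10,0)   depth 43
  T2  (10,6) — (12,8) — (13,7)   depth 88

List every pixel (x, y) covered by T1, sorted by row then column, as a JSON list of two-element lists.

T0:
  2·area = 62  (B↔C swapped to make it positive)
  edge (4, 0)→(17, 4): d=(13,4) right/bottom  bias=-1
  edge (17, 4)→(8, 6): d=(-9,2) right/bottom  bias=-1
  edge (8, 6)→(4, 0): d=(-4,-6) top-left  bias=+0
    (2,0)@(5, 1): e=[9,51,2] → X
    (3,0)@(7, 1): e=[1,47,14] → X
    (4,0)@(9, 1): e=[-7,43,26] → .
    (2,1)@(5, 3): e=[35,33,-6] → .
    (3,1)@(7, 3): e=[27,29,6] → X
    (4,1)@(9, 3): e=[19,25,18] → X
    (5,1)@(11, 3): e=[11,21,30] → X
    (6,1)@(13, 3): e=[3,17,42] → X
    (7,1)@(15, 3): e=[-5,13,54] → .
    (3,2)@(7, 5): e=[53,11,-2] → .
    (4,2)@(9, 5): e=[45,7,10] → X
    (6,2)@(13, 5): e=[29,-1,34] → .
  covered (8 px):
    . . X X . . . . .
    . . . X X X X . .
    . . . . X X . . .
    . . . . . . . . .
    . . . . . . . . .
T1:
  2·area = 62
  edge (12, 8)→(4, 7): d=(-8,-1) top-left  bias=+0
  edge (4, 7)→(10, 0): d=(6,-7) top-left  bias=+0
  edge (10, 0)→(12, 8): d=(2,8) right/bottom  bias=-1
    (4,1)@(9, 3): e=[37,11,14] → X
    (5,1)@(11, 3): e=[39,25,-2] → .
    (3,2)@(7, 5): e=[19,9,34] → X
    (5,2)@(11, 5): e=[23,37,2] → X
    (6,2)@(13, 5): e=[25,51,-14] → .
    (2,3)@(5, 7): e=[1,7,54] → X
    (6,3)@(13, 7): e=[9,63,-10] → .
    (2,4)@(5, 9): e=[-15,19,58] → .
    (3,4)@(7, 9): e=[-13,33,42] → .
    (4,4)@(9, 9): e=[-11,47,26] → .
    (5,4)@(11, 9): e=[-9,61,10] → .
  covered (8 px):
    . . . . . . . . .
    . . . . X . . . .
    . . . X X X . . .
    . . X X X X . . .
    . . . . . . . . .
T2:
  2·area = 4  (B↔C swapped to make it positive)
  edge (10, 6)→(13, 7): d=(3,1) right/bottom  bias=-1
  edge (13, 7)→(12, 8): d=(-1,1) right/bottom  bias=-1
  edge (12, 8)→(10, 6): d=(-2,-2) top-left  bias=+0
    (2,0)@(5, 1): e=[-10,14,0] → .  [on edge]
    (0,1)@(1, 3): e=[0,16,-12] → .  [on edge]
    (3,1)@(7, 3): e=[-6,10,0] → .  [on edge]
    (8,1)@(17, 3): e=[-16,0,20] → .  [on edge]
    (3,2)@(7, 5): e=[0,8,-4] → .  [on edge]
    (4,2)@(9, 5): e=[-2,6,0] → .  [on edge]
    (7,2)@(15, 5): e=[-8,0,12] → .  [on edge]
    (5,3)@(11, 7): e=[2,2,0] → X  [on edge]
    (6,3)@(13, 7): e=[0,0,4] → .  [on edge]
    (5,4)@(11, 9): e=[8,0,-4] → .  [on edge]
    (6,4)@(13, 9): e=[6,-2,0] → .  [on edge]
  covered (1 px):
    . . . . . . . . .
    . . . . . . . . .
    . . . . . . . . .
    . . . . . X . . .
    . . . . . . . . .

Answer: [[4,1],[3,2],[4,2],[5,2],[2,3],[3,3],[4,3],[5,3]]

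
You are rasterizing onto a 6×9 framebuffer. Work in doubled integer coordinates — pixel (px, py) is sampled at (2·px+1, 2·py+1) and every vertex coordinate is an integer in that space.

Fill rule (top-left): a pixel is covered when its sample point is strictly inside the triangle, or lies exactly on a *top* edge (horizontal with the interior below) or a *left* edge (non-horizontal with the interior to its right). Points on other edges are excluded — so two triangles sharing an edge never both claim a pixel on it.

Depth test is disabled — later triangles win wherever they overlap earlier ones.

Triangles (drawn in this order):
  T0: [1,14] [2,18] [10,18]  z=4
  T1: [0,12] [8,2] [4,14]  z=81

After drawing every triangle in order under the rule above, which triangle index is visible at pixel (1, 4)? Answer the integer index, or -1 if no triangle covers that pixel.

T0:
  2·area = 32  (B↔C swapped to make it positive)
  edge (1, 14)→(10, 18): d=(9,4) right/bottom  bias=-1
  edge (10, 18)→(2, 18): d=(-8,0) right/bottom  bias=-1
  edge (2, 18)→(1, 14): d=(-1,-4) top-left  bias=+0
    (1,7)@(3, 15): e=[1,24,7] → #
    (2,7)@(5, 15): e=[-7,24,15] → ·
    (1,8)@(3, 17): e=[19,8,5] → #
    (2,8)@(5, 17): e=[11,8,13] → #
    (3,8)@(7, 17): e=[3,8,21] → #
    (4,8)@(9, 17): e=[-5,8,29] → ·
  covered (4 px):
    · · · · · ·
    · · · · · ·
    · · · · · ·
    · · · · · ·
    · · · · · ·
    · · · · · ·
    · · · · · ·
    · # · · · ·
    · # # # · ·
T1:
  2·area = 56
  edge (0, 12)→(8, 2): d=(8,-10) top-left  bias=+0
  edge (8, 2)→(4, 14): d=(-4,12) right/bottom  bias=-1
  edge (4, 14)→(0, 12): d=(-4,-2) top-left  bias=+0
    (3,2)@(7, 5): e=[14,0,42] → ·  [on edge]
    (2,3)@(5, 7): e=[10,16,30] → #
    (3,3)@(7, 7): e=[30,-8,34] → ·
    (1,4)@(3, 9): e=[6,32,18] → #
    (3,4)@(7, 9): e=[46,-16,26] → ·
    (0,5)@(1, 11): e=[2,48,6] → #
    (2,5)@(5, 11): e=[42,0,14] → ·  [on edge]
    (0,6)@(1, 13): e=[18,40,-2] → ·
    (1,6)@(3, 13): e=[38,16,2] → #
    (2,6)@(5, 13): e=[58,-8,6] → ·
    (1,7)@(3, 15): e=[54,8,-6] → ·
    (1,8)@(3, 17): e=[70,0,-14] → ·  [on edge]
  covered (6 px):
    · · · · · ·
    · · · · · ·
    · · · · · ·
    · · # · · ·
    · # # · · ·
    # # · · · ·
    · # · · · ·
    · · · · · ·
    · · · · · ·

Z-buffer (winner per pixel, '.' = empty):
  . . . . . .
  . . . . . .
  . . . . . .
  . . 1 . . .
  . 1 1 . . .
  1 1 . . . .
  . 1 . . . .
  . 0 . . . .
  . 0 0 0 . .

Answer: 1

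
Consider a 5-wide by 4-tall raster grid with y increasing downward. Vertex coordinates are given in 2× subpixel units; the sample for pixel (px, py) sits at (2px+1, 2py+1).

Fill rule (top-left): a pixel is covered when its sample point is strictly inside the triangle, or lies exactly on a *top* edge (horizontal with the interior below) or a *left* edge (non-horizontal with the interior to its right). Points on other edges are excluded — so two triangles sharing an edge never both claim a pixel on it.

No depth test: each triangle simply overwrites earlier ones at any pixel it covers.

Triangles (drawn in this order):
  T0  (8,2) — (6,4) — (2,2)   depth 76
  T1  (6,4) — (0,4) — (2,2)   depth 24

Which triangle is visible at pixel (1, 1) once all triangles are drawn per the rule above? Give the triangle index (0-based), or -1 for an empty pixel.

T0:
  2·area = 12
  edge (8, 2)→(6, 4): d=(-2,2) right/bottom  bias=-1
  edge (6, 4)→(2, 2): d=(-4,-2) top-left  bias=+0
  edge (2, 2)→(8, 2): d=(6,0) top-left  bias=+0
    (4,0)@(9, 1): e=[0,18,-6] → .  [on edge]
    (2,1)@(5, 3): e=[4,2,6] → X
    (3,1)@(7, 3): e=[0,6,6] → .  [on edge]
    (2,2)@(5, 5): e=[0,-6,18] → .  [on edge]
    (1,3)@(3, 7): e=[0,-18,30] → .  [on edge]
  covered (1 px):
    . . . . .
    . . X . .
    . . . . .
    . . . . .
T1:
  2·area = 12
  edge (6, 4)→(0, 4): d=(-6,0) right/bottom  bias=-1
  edge (0, 4)→(2, 2): d=(2,-2) top-left  bias=+0
  edge (2, 2)→(6, 4): d=(4,2) right/bottom  bias=-1
    (1,0)@(3, 1): e=[18,0,-6] → .  [on edge]
    (0,1)@(1, 3): e=[6,0,6] → X  [on edge]
    (1,1)@(3, 3): e=[6,4,2] → X
    (2,1)@(5, 3): e=[6,8,-2] → .
    (0,2)@(1, 5): e=[-6,4,14] → .
    (1,2)@(3, 5): e=[-6,8,10] → .
  covered (2 px):
    . . . . .
    X X . . .
    . . . . .
    . . . . .

Z-buffer (winner per pixel, '.' = empty):
  . . . . .
  1 1 0 . .
  . . . . .
  . . . . .

Answer: 1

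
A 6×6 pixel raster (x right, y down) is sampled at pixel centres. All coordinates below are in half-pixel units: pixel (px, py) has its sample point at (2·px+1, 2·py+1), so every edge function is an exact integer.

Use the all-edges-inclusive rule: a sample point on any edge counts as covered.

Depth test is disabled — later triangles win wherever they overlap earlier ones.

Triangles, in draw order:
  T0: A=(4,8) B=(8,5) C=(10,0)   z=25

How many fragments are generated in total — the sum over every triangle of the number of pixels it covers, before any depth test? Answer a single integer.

T0:
  2·area = 14  (B↔C swapped to make it positive)
  edge (4, 8)→(10, 0): d=(6,-8) inclusive
  edge (10, 0)→(8, 5): d=(-2,5) inclusive
  edge (8, 5)→(4, 8): d=(-4,3) inclusive
    (3,2)@(7, 5): e=[6,5,3] → #
    (4,2)@(9, 5): e=[22,-5,-3] → ·
    (2,3)@(5, 7): e=[2,11,1] → #
    (3,3)@(7, 7): e=[18,1,-5] → ·
    (2,4)@(5, 9): e=[14,7,-7] → ·
  covered (2 px):
    · · · · · ·
    · · · · · ·
    · · · # · ·
    · · # · · ·
    · · · · · ·
    · · · · · ·

Answer: 2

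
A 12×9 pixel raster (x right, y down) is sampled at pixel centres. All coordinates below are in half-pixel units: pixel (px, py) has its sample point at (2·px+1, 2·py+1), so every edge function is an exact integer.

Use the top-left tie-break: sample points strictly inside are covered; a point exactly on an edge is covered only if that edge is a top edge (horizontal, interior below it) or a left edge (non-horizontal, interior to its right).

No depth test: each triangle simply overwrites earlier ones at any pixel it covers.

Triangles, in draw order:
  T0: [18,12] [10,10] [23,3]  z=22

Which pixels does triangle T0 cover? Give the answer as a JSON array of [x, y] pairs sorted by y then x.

T0:
  2·area = 82
  edge (18, 12)→(10, 10): d=(-8,-2) top-left  bias=+0
  edge (10, 10)→(23, 3): d=(13,-7) top-left  bias=+0
  edge (23, 3)→(18, 12): d=(-5,9) right/bottom  bias=-1
    (11,1)@(23, 3): e=[82,0,0] → ·  [on edge]
    (10,2)@(21, 5): e=[62,12,8] → #
    (11,2)@(23, 5): e=[66,26,-10] → ·
    (8,3)@(17, 7): e=[38,10,34] → #
    (9,3)@(19, 7): e=[42,24,16] → #
    (10,3)@(21, 7): e=[46,38,-2] → ·
    (6,4)@(13, 9): e=[14,8,60] → #
    (7,4)@(15, 9): e=[18,22,42] → #
    (10,4)@(21, 9): e=[30,64,-12] → ·
    (6,5)@(13, 11): e=[-2,34,50] → ·
    (7,5)@(15, 11): e=[2,48,32] → #
    (9,5)@(19, 11): e=[10,76,-4] → ·
  covered (9 px):
    · · · · · · · · · · · ·
    · · · · · · · · · · · ·
    · · · · · · · · · · # ·
    · · · · · · · · # # · ·
    · · · · · · # # # # · ·
    · · · · · · · # # · · ·
    · · · · · · · · · · · ·
    · · · · · · · · · · · ·
    · · · · · · · · · · · ·

Result: [[10,2],[8,3],[9,3],[6,4],[7,4],[8,4],[9,4],[7,5],[8,5]]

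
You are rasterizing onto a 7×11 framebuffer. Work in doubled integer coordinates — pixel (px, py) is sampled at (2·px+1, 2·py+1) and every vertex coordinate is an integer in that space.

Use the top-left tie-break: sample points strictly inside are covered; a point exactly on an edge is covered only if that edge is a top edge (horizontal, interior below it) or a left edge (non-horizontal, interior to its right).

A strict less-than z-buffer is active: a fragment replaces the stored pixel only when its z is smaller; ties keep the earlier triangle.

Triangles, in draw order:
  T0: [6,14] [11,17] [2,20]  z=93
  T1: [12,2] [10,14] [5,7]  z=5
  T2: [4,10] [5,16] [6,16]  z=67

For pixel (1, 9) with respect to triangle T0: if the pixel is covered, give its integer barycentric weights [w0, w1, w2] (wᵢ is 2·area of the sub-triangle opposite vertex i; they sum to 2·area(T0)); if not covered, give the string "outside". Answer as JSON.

T0:
  2·area = 42
  edge (6, 14)→(11, 17): d=(5,3) right/bottom  bias=-1
  edge (11, 17)→(2, 20): d=(-9,3) right/bottom  bias=-1
  edge (2, 20)→(6, 14): d=(4,-6) top-left  bias=+0
    (0,5)@(1, 11): e=[0,84,-42] → .  [on edge]
    (3,7)@(7, 15): e=[2,30,10] → X
    (4,7)@(9, 15): e=[-4,24,22] → .
    (2,8)@(5, 17): e=[18,18,6] → X
    (4,8)@(9, 17): e=[6,6,30] → X
    (5,8)@(11, 17): e=[0,0,42] → .  [on edge]
    (1,9)@(3, 19): e=[34,6,2] → X
    (2,9)@(5, 19): e=[28,0,14] → .  [on edge]
    (3,9)@(7, 19): e=[22,-6,26] → .
    (4,9)@(9, 19): e=[16,-12,38] → .
    (1,10)@(3, 21): e=[44,-12,10] → .
  covered (5 px):
    . . . . . . .
    . . . . . . .
    . . . . . . .
    . . . . . . .
    . . . . . . .
    . . . . . . .
    . . . . . . .
    . . . X . . .
    . . X X X . .
    . X . . . . .
    . . . . . . .
T1:
  2·area = 74
  edge (12, 2)→(10, 14): d=(-2,12) right/bottom  bias=-1
  edge (10, 14)→(5, 7): d=(-5,-7) top-left  bias=+0
  edge (5, 7)→(12, 2): d=(7,-5) top-left  bias=+0
    (5,1)@(11, 3): e=[10,62,2] → X
    (6,1)@(13, 3): e=[-14,76,12] → .
    (4,2)@(9, 5): e=[30,38,6] → X
    (6,2)@(13, 5): e=[-18,66,26] → .
    (2,3)@(5, 7): e=[74,0,0] → X  [on edge]
    (3,3)@(7, 7): e=[50,14,10] → X
    (6,3)@(13, 7): e=[-22,56,40] → .
    (2,4)@(5, 9): e=[70,-10,14] → .
    (3,4)@(7, 9): e=[46,4,24] → X
    (5,4)@(11, 9): e=[-2,32,44] → .
    (3,5)@(7, 11): e=[42,-6,38] → .
    (4,5)@(9, 11): e=[18,8,48] → X
  covered (10 px):
    . . . . . . .
    . . . . . X .
    . . . . X X .
    . . X X X X .
    . . . X X . .
    . . . . X . .
    . . . . . . .
    . . . . . . .
    . . . . . . .
    . . . . . . .
    . . . . . . .
T2:
  2·area = 6  (B↔C swapped to make it positive)
  edge (4, 10)→(6, 16): d=(2,6) right/bottom  bias=-1
  edge (6, 16)→(5, 16): d=(-1,0) right/bottom  bias=-1
  edge (5, 16)→(4, 10): d=(-1,-6) top-left  bias=+0
    (0,0)@(1, 1): e=[0,15,-9] → .  [on edge]
    (1,3)@(3, 7): e=[0,9,-3] → .  [on edge]
    (2,6)@(5, 13): e=[0,3,3] → .  [on edge]
    (2,7)@(5, 15): e=[4,1,1] → X
    (3,7)@(7, 15): e=[-8,1,13] → .
    (2,8)@(5, 17): e=[8,-1,-1] → .
    (3,9)@(7, 19): e=[0,-3,9] → .  [on edge]
  covered (1 px):
    . . . . . . .
    . . . . . . .
    . . . . . . .
    . . . . . . .
    . . . . . . .
    . . . . . . .
    . . . . . . .
    . . X . . . .
    . . . . . . .
    . . . . . . .
    . . . . . . .

Result: [6,2,34]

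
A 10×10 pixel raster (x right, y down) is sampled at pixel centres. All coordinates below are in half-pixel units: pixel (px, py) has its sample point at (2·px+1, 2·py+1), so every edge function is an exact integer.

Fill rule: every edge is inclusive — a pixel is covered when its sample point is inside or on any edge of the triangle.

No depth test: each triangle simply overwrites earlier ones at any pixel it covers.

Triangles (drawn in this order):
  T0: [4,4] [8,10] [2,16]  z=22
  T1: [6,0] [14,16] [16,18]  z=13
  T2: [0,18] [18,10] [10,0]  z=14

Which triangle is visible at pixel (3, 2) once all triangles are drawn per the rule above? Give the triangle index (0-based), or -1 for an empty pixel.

T0:
  2·area = 60
  edge (4, 4)→(8, 10): d=(4,6) inclusive
  edge (8, 10)→(2, 16): d=(-6,6) inclusive
  edge (2, 16)→(4, 4): d=(2,-12) inclusive
    (8,0)@(17, 1): e=[-90,0,150] → ·  [on edge]
    (7,1)@(15, 3): e=[-70,0,130] → ·  [on edge]
    (6,2)@(13, 5): e=[-50,0,110] → ·  [on edge]
    (2,3)@(5, 7): e=[6,36,18] → █
    (3,3)@(7, 7): e=[-6,24,42] → ·
    (5,3)@(11, 7): e=[-30,0,90] → ·  [on edge]
    (2,4)@(5, 9): e=[14,24,22] → █
    (3,4)@(7, 9): e=[2,12,46] → █
    (4,4)@(9, 9): e=[-10,0,70] → ·  [on edge]
    (1,5)@(3, 11): e=[34,24,2] → █
    (3,5)@(7, 11): e=[10,0,50] → █  [on edge]
    (4,5)@(9, 11): e=[-2,-12,74] → ·
    (2,6)@(5, 13): e=[30,0,30] → █  [on edge]
    (1,7)@(3, 15): e=[50,0,10] → █  [on edge]
    (0,8)@(1, 17): e=[70,0,-10] → ·  [on edge]
  covered (9 px):
    · · · · · · · · · ·
    · · · · · · · · · ·
    · · · · · · · · · ·
    · · █ · · · · · · ·
    · · █ █ · · · · · ·
    · █ █ █ · · · · · ·
    · █ █ · · · · · · ·
    · █ · · · · · · · ·
    · · · · · · · · · ·
    · · · · · · · · · ·
T1:
  2·area = 16  (B↔C swapped to make it positive)
  edge (6, 0)→(16, 18): d=(10,18) inclusive
  edge (16, 18)→(14, 16): d=(-2,-2) inclusive
  edge (14, 16)→(6, 0): d=(-8,-16) inclusive
    (0,1)@(1, 3): e=[120,0,-104] → ·  [on edge]
    (1,2)@(3, 5): e=[104,0,-88] → ·  [on edge]
    (2,3)@(5, 7): e=[88,0,-72] → ·  [on edge]
    (3,4)@(7, 9): e=[72,0,-56] → ·  [on edge]
    (5,4)@(11, 9): e=[0,8,8] → █  [on edge]
    (6,4)@(13, 9): e=[-36,12,40] → ·
    (4,5)@(9, 11): e=[56,0,-40] → ·  [on edge]
    (5,5)@(11, 11): e=[20,4,-8] → ·
    (5,6)@(11, 13): e=[40,0,-24] → ·  [on edge]
    (6,6)@(13, 13): e=[4,4,8] → █
    (7,6)@(15, 13): e=[-32,8,40] → ·
    (6,7)@(13, 15): e=[24,0,-8] → ·  [on edge]
    (7,8)@(15, 17): e=[8,0,8] → █  [on edge]
    (8,9)@(17, 19): e=[-8,0,24] → ·  [on edge]
  covered (3 px):
    · · · · · · · · · ·
    · · · · · · · · · ·
    · · · · · · · · · ·
    · · · · · · · · · ·
    · · · · · █ · · · ·
    · · · · · · · · · ·
    · · · · · · █ · · ·
    · · · · · · · · · ·
    · · · · · · · █ · ·
    · · · · · · · · · ·
T2:
  2·area = 244  (B↔C swapped to make it positive)
  edge (0, 18)→(10, 0): d=(10,-18) inclusive
  edge (10, 0)→(18, 10): d=(8,10) inclusive
  edge (18, 10)→(0, 18): d=(-18,8) inclusive
    (4,1)@(9, 3): e=[12,34,198] → █
    (5,1)@(11, 3): e=[48,14,182] → █
    (6,1)@(13, 3): e=[84,-6,166] → ·
    (4,2)@(9, 5): e=[32,50,162] → █
    (6,2)@(13, 5): e=[104,10,130] → █
    (7,2)@(15, 5): e=[140,-10,114] → ·
    (3,3)@(7, 7): e=[16,86,142] → █
    (7,3)@(15, 7): e=[160,6,78] → █
    (8,3)@(17, 7): e=[196,-14,62] → ·
    (2,4)@(5, 9): e=[0,122,122] → █  [on edge]
    (8,4)@(17, 9): e=[216,2,26] → █
    (9,4)@(19, 9): e=[252,-18,10] → ·
  covered (31 px):
    · · · · · · · · · ·
    · · · · █ █ · · · ·
    · · · · █ █ █ · · ·
    · · · █ █ █ █ █ · ·
    · · █ █ █ █ █ █ █ ·
    · · █ █ █ █ █ █ · ·
    · █ █ █ █ █ · · · ·
    · █ █ · · · · · · ·
    █ · · · · · · · · ·
    · · · · · · · · · ·

Z-buffer (winner per pixel, '.' = empty):
  . . . . . . . . . .
  . . . . 2 2 . . . .
  . . . . 2 2 2 . . .
  . . 0 2 2 2 2 2 . .
  . . 2 2 2 2 2 2 2 .
  . 0 2 2 2 2 2 2 . .
  . 2 2 2 2 2 1 . . .
  . 2 2 . . . . . . .
  2 . . . . . . 1 . .
  . . . . . . . . . .

Result: -1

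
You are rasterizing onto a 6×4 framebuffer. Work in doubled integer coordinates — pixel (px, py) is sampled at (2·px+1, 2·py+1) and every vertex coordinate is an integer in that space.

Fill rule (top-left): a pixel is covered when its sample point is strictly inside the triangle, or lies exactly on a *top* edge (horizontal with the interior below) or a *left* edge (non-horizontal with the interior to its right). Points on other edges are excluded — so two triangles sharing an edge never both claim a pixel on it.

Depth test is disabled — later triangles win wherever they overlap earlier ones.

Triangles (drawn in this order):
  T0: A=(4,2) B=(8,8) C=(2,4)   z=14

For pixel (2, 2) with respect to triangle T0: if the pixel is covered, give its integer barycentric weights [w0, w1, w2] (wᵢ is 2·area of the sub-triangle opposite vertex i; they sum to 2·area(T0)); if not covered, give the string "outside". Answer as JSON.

T0:
  2·area = 20
  edge (4, 2)→(8, 8): d=(4,6) right/bottom  bias=-1
  edge (8, 8)→(2, 4): d=(-6,-4) top-left  bias=+0
  edge (2, 4)→(4, 2): d=(2,-2) top-left  bias=+0
    (2,0)@(5, 1): e=[-10,30,0] → ·  [on edge]
    (1,1)@(3, 3): e=[10,10,0] → #  [on edge]
    (2,1)@(5, 3): e=[-2,18,4] → ·
    (0,2)@(1, 5): e=[30,-10,0] → ·  [on edge]
    (1,2)@(3, 5): e=[18,-2,4] → ·
    (2,2)@(5, 5): e=[6,6,8] → #
    (3,2)@(7, 5): e=[-6,14,12] → ·
    (2,3)@(5, 7): e=[14,-6,12] → ·
    (3,3)@(7, 7): e=[2,2,16] → #
    (4,3)@(9, 7): e=[-10,10,20] → ·
  covered (3 px):
    · · · · · ·
    · # · · · ·
    · · # · · ·
    · · · # · ·

Final: [6,8,6]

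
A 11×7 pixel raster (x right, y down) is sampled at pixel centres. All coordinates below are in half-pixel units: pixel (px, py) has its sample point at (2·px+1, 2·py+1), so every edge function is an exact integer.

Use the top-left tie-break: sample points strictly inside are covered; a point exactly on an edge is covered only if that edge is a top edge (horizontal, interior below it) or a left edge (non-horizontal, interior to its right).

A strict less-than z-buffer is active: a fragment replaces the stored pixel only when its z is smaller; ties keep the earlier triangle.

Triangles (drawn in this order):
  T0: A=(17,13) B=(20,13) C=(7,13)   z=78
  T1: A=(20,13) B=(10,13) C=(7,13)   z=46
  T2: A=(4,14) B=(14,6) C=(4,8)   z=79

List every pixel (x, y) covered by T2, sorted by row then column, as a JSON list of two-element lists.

T0:
  degenerate (2·area = 0) — covers nothing
T1:
  degenerate (2·area = 0) — covers nothing
T2:
  2·area = 60  (B↔C swapped to make it positive)
  edge (4, 14)→(4, 8): d=(0,-6) top-left  bias=+0
  edge (4, 8)→(14, 6): d=(10,-2) top-left  bias=+0
  edge (14, 6)→(4, 14): d=(-10,8) right/bottom  bias=-1
    (9,2)@(19, 5): e=[90,0,-30] → ·  [on edge]
    (4,3)@(9, 7): e=[30,0,30] → #  [on edge]
    (5,3)@(11, 7): e=[42,4,14] → #
    (6,3)@(13, 7): e=[54,8,-2] → ·
    (2,4)@(5, 9): e=[6,12,42] → #
    (3,4)@(7, 9): e=[18,16,26] → #
    (5,4)@(11, 9): e=[42,24,-6] → ·
    (2,5)@(5, 11): e=[6,32,22] → #
    (4,5)@(9, 11): e=[30,40,-10] → ·
    (2,6)@(5, 13): e=[6,52,2] → #
    (3,6)@(7, 13): e=[18,56,-14] → ·
  covered (8 px):
    · · · · · · · · · · ·
    · · · · · · · · · · ·
    · · · · · · · · · · ·
    · · · · # # · · · · ·
    · · # # # · · · · · ·
    · · # # · · · · · · ·
    · · # · · · · · · · ·

Result: [[4,3],[5,3],[2,4],[3,4],[4,4],[2,5],[3,5],[2,6]]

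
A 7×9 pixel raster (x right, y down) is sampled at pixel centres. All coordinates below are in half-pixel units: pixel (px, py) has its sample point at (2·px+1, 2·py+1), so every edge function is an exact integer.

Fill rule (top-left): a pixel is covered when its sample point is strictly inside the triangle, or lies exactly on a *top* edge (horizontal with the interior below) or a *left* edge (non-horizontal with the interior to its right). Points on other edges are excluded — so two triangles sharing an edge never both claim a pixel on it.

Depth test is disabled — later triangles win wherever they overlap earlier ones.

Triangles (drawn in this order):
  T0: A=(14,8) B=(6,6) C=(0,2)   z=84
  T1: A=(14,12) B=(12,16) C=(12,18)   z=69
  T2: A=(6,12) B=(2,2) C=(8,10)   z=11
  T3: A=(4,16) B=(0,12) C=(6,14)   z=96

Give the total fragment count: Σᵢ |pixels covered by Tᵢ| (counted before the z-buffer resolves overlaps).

T0:
  2·area = 20
  edge (14, 8)→(6, 6): d=(-8,-2) top-left  bias=+0
  edge (6, 6)→(0, 2): d=(-6,-4) top-left  bias=+0
  edge (0, 2)→(14, 8): d=(14,6) right/bottom  bias=-1
    (2,2)@(5, 5): e=[6,2,12] → #
    (3,2)@(7, 5): e=[10,10,0] → ·  [on edge]
    (2,3)@(5, 7): e=[-10,-10,40] → ·
    (5,3)@(11, 7): e=[2,14,4] → #
    (6,3)@(13, 7): e=[6,22,-8] → ·
    (5,4)@(11, 9): e=[-14,2,32] → ·
  covered (2 px):
    · · · · · · ·
    · · · · · · ·
    · · # · · · ·
    · · · · · # ·
    · · · · · · ·
    · · · · · · ·
    · · · · · · ·
    · · · · · · ·
    · · · · · · ·
T1:
  2·area = 4  (B↔C swapped to make it positive)
  edge (14, 12)→(12, 18): d=(-2,6) right/bottom  bias=-1
  edge (12, 18)→(12, 16): d=(0,-2) top-left  bias=+0
  edge (12, 16)→(14, 12): d=(2,-4) top-left  bias=+0
    (6,7)@(13, 15): e=[0,2,2] → ·  [on edge]
  covered (0 px):
    · · · · · · ·
    · · · · · · ·
    · · · · · · ·
    · · · · · · ·
    · · · · · · ·
    · · · · · · ·
    · · · · · · ·
    · · · · · · ·
    · · · · · · ·
T2:
  2·area = 28
  edge (6, 12)→(2, 2): d=(-4,-10) top-left  bias=+0
  edge (2, 2)→(8, 10): d=(6,8) right/bottom  bias=-1
  edge (8, 10)→(6, 12): d=(-2,2) right/bottom  bias=-1
    (6,2)@(13, 5): e=[98,-70,0] → ·  [on edge]
    (2,3)@(5, 7): e=[10,6,12] → #
    (3,3)@(7, 7): e=[30,-10,8] → ·
    (5,3)@(11, 7): e=[70,-42,0] → ·  [on edge]
    (2,4)@(5, 9): e=[2,18,8] → #
    (3,4)@(7, 9): e=[22,2,4] → #
    (4,4)@(9, 9): e=[42,-14,0] → ·  [on edge]
    (2,5)@(5, 11): e=[-6,30,4] → ·
    (3,5)@(7, 11): e=[14,14,0] → ·  [on edge]
    (2,6)@(5, 13): e=[-14,42,0] → ·  [on edge]
    (1,7)@(3, 15): e=[-42,70,0] → ·  [on edge]
    (0,8)@(1, 17): e=[-70,98,0] → ·  [on edge]
  covered (3 px):
    · · · · · · ·
    · · · · · · ·
    · · · · · · ·
    · · # · · · ·
    · · # # · · ·
    · · · · · · ·
    · · · · · · ·
    · · · · · · ·
    · · · · · · ·
T3:
  2·area = 16
  edge (4, 16)→(0, 12): d=(-4,-4) top-left  bias=+0
  edge (0, 12)→(6, 14): d=(6,2) right/bottom  bias=-1
  edge (6, 14)→(4, 16): d=(-2,2) right/bottom  bias=-1
    (6,3)@(13, 7): e=[72,-56,0] → ·  [on edge]
    (5,4)@(11, 9): e=[56,-40,0] → ·  [on edge]
    (4,5)@(9, 11): e=[40,-24,0] → ·  [on edge]
    (0,6)@(1, 13): e=[0,4,12] → #  [on edge]
    (1,6)@(3, 13): e=[8,0,8] → ·  [on edge]
    (3,6)@(7, 13): e=[24,-8,0] → ·  [on edge]
    (0,7)@(1, 15): e=[-8,16,8] → ·
    (1,7)@(3, 15): e=[0,12,4] → #  [on edge]
    (2,7)@(5, 15): e=[8,8,0] → ·  [on edge]
    (4,7)@(9, 15): e=[24,0,-8] → ·  [on edge]
    (1,8)@(3, 17): e=[-8,24,0] → ·  [on edge]
    (2,8)@(5, 17): e=[0,20,-4] → ·  [on edge]
  covered (2 px):
    · · · · · · ·
    · · · · · · ·
    · · · · · · ·
    · · · · · · ·
    · · · · · · ·
    · · · · · · ·
    # · · · · · ·
    · # · · · · ·
    · · · · · · ·

Answer: 7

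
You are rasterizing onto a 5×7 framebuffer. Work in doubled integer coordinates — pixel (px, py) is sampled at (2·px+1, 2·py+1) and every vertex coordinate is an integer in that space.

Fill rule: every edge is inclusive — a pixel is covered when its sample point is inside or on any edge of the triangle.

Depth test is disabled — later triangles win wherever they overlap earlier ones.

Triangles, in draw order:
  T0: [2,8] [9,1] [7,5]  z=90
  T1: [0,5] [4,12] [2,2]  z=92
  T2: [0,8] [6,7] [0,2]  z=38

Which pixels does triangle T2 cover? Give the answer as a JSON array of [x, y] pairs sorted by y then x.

T0:
  2·area = 14
  edge (2, 8)→(9, 1): d=(7,-7) inclusive
  edge (9, 1)→(7, 5): d=(-2,4) inclusive
  edge (7, 5)→(2, 8): d=(-5,3) inclusive
    (4,0)@(9, 1): e=[0,0,14] → #  [on edge]
    (3,1)@(7, 3): e=[0,4,10] → #  [on edge]
    (4,1)@(9, 3): e=[14,-4,4] → ·
    (2,2)@(5, 5): e=[0,8,6] → #  [on edge]
    (3,2)@(7, 5): e=[14,0,0] → #  [on edge]
    (4,2)@(9, 5): e=[28,-8,-6] → ·
    (1,3)@(3, 7): e=[0,12,2] → #  [on edge]
    (2,3)@(5, 7): e=[14,4,-4] → ·
    (3,3)@(7, 7): e=[28,-4,-10] → ·
    (0,4)@(1, 9): e=[0,16,-2] → ·  [on edge]
    (1,4)@(3, 9): e=[14,8,-8] → ·
    (2,4)@(5, 9): e=[28,0,-14] → ·  [on edge]
    (1,6)@(3, 13): e=[42,0,-28] → ·  [on edge]
  covered (5 px):
    · · · · #
    · · · # ·
    · · # # ·
    · # · · ·
    · · · · ·
    · · · · ·
    · · · · ·
T1:
  2·area = 26  (B↔C swapped to make it positive)
  edge (0, 5)→(2, 2): d=(2,-3) inclusive
  edge (2, 2)→(4, 12): d=(2,10) inclusive
  edge (4, 12)→(0, 5): d=(-4,-7) inclusive
    (0,2)@(1, 5): e=[3,16,7] → #
    (1,2)@(3, 5): e=[9,-4,21] → ·
    (0,3)@(1, 7): e=[7,20,-1] → ·
    (1,3)@(3, 7): e=[13,0,13] → #  [on edge]
    (2,3)@(5, 7): e=[19,-20,27] → ·
    (1,4)@(3, 9): e=[17,4,5] → #
    (2,4)@(5, 9): e=[23,-16,19] → ·
    (1,5)@(3, 11): e=[21,8,-3] → ·
  covered (3 px):
    · · · · ·
    · · · · ·
    # · · · ·
    · # · · ·
    · # · · ·
    · · · · ·
    · · · · ·
T2:
  2·area = 36  (B↔C swapped to make it positive)
  edge (0, 8)→(0, 2): d=(0,-6) inclusive
  edge (0, 2)→(6, 7): d=(6,5) inclusive
  edge (6, 7)→(0, 8): d=(-6,1) inclusive
    (0,1)@(1, 3): e=[6,1,29] → #
    (1,1)@(3, 3): e=[18,-9,27] → ·
    (0,2)@(1, 5): e=[6,13,17] → #
    (1,2)@(3, 5): e=[18,3,15] → #
    (2,2)@(5, 5): e=[30,-7,13] → ·
    (0,3)@(1, 7): e=[6,25,5] → #
    (2,3)@(5, 7): e=[30,5,1] → #
    (3,3)@(7, 7): e=[42,-5,-1] → ·
    (0,4)@(1, 9): e=[6,37,-7] → ·
    (1,4)@(3, 9): e=[18,27,-9] → ·
    (2,4)@(5, 9): e=[30,17,-11] → ·
  covered (6 px):
    · · · · ·
    # · · · ·
    # # · · ·
    # # # · ·
    · · · · ·
    · · · · ·
    · · · · ·

Final: [[0,1],[0,2],[1,2],[0,3],[1,3],[2,3]]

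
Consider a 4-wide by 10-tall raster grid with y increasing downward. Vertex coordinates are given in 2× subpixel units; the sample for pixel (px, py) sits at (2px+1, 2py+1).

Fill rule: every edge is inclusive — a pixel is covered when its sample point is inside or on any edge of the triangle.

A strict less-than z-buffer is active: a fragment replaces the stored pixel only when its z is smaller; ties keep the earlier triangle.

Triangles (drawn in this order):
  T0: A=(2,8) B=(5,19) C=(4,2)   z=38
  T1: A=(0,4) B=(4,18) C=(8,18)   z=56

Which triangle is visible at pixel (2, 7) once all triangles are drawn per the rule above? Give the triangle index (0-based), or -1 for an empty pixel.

T0:
  2·area = 40  (B↔C swapped to make it positive)
  edge (2, 8)→(4, 2): d=(2,-6) inclusive
  edge (4, 2)→(5, 19): d=(1,17) inclusive
  edge (5, 19)→(2, 8): d=(-3,-11) inclusive
    (1,2)@(3, 5): e=[0,20,20] → X  [on edge]
    (2,2)@(5, 5): e=[12,-14,42] → .
    (1,3)@(3, 7): e=[4,22,14] → X
    (2,3)@(5, 7): e=[16,-12,36] → .
    (1,4)@(3, 9): e=[8,24,8] → X
    (2,4)@(5, 9): e=[20,-10,30] → .
    (0,5)@(1, 11): e=[0,60,-20] → .  [on edge]
    (1,5)@(3, 11): e=[12,26,2] → X
    (2,5)@(5, 11): e=[24,-8,24] → .
    (1,6)@(3, 13): e=[16,28,-4] → .
    (2,9)@(5, 19): e=[40,0,0] → X  [on edge]
    (3,9)@(7, 19): e=[52,-34,22] → .
  covered (5 px):
    . . . .
    . . . .
    . X . .
    . X . .
    . X . .
    . X . .
    . . . .
    . . . .
    . . . .
    . . X .
T1:
  2·area = 56  (B↔C swapped to make it positive)
  edge (0, 4)→(8, 18): d=(8,14) inclusive
  edge (8, 18)→(4, 18): d=(-4,0) inclusive
  edge (4, 18)→(0, 4): d=(-4,-14) inclusive
    (0,3)@(1, 7): e=[10,44,2] → X
    (1,3)@(3, 7): e=[-18,44,30] → .
    (0,4)@(1, 9): e=[26,36,-6] → .
    (1,5)@(3, 11): e=[14,28,14] → X
    (2,5)@(5, 11): e=[-14,28,42] → .
    (1,6)@(3, 13): e=[30,20,6] → X
    (2,6)@(5, 13): e=[2,20,34] → X
    (3,6)@(7, 13): e=[-26,20,62] → .
    (1,7)@(3, 15): e=[46,12,-2] → .
    (2,7)@(5, 15): e=[18,12,26] → X
    (3,7)@(7, 15): e=[-10,12,54] → .
    (2,8)@(5, 17): e=[34,4,18] → X
  covered (7 px):
    . . . .
    . . . .
    . . . .
    X . . .
    . . . .
    . X . .
    . X X .
    . . X .
    . . X X
    . . . .

Z-buffer (winner per pixel, '.' = empty):
  . . . .
  . . . .
  . 0 . .
  1 0 . .
  . 0 . .
  . 0 . .
  . 1 1 .
  . . 1 .
  . . 1 1
  . . 0 .

Result: 1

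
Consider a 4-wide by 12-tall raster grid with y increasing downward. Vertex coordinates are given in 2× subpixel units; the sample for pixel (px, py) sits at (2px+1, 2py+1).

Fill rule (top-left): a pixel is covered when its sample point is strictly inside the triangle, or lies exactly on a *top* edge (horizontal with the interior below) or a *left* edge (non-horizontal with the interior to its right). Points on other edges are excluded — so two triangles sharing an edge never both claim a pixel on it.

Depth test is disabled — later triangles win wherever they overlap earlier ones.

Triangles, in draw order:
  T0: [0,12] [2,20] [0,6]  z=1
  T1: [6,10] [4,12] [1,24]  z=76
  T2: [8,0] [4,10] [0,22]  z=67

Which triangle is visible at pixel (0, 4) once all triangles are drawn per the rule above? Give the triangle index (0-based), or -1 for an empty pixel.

T0:
  2·area = 12  (B↔C swapped to make it positive)
  edge (0, 12)→(0, 6): d=(0,-6) top-left  bias=+0
  edge (0, 6)→(2, 20): d=(2,14) right/bottom  bias=-1
  edge (2, 20)→(0, 12): d=(-2,-8) top-left  bias=+0
    (0,6)@(1, 13): e=[6,0,6] → ·  [on edge]
    (0,7)@(1, 15): e=[6,4,2] → #
    (1,7)@(3, 15): e=[18,-24,18] → ·
    (0,8)@(1, 17): e=[6,8,-2] → ·
  covered (1 px):
    · · · ·
    · · · ·
    · · · ·
    · · · ·
    · · · ·
    · · · ·
    · · · ·
    # · · ·
    · · · ·
    · · · ·
    · · · ·
    · · · ·
T1:
  2·area = 18  (B↔C swapped to make it positive)
  edge (6, 10)→(1, 24): d=(-5,14) right/bottom  bias=-1
  edge (1, 24)→(4, 12): d=(3,-12) top-left  bias=+0
  edge (4, 12)→(6, 10): d=(2,-2) top-left  bias=+0
    (3,4)@(7, 9): e=[-9,27,0] → ·  [on edge]
    (2,5)@(5, 11): e=[9,9,0] → #  [on edge]
    (3,5)@(7, 11): e=[-19,33,4] → ·
    (1,6)@(3, 13): e=[27,-9,0] → ·  [on edge]
    (2,6)@(5, 13): e=[-1,15,4] → ·
    (0,7)@(1, 15): e=[45,-27,0] → ·  [on edge]
    (1,8)@(3, 17): e=[7,3,8] → #
    (2,8)@(5, 17): e=[-21,27,12] → ·
    (1,9)@(3, 19): e=[-3,9,12] → ·
  covered (2 px):
    · · · ·
    · · · ·
    · · · ·
    · · · ·
    · · · ·
    · · # ·
    · · · ·
    · · · ·
    · # · ·
    · · · ·
    · · · ·
    · · · ·
T2:
  2·area = 8  (B↔C swapped to make it positive)
  edge (8, 0)→(0, 22): d=(-8,22) right/bottom  bias=-1
  edge (0, 22)→(4, 10): d=(4,-12) top-left  bias=+0
  edge (4, 10)→(8, 0): d=(4,-10) top-left  bias=+0
    (3,0)@(7, 1): e=[14,0,-6] → ·  [on edge]
    (2,3)@(5, 7): e=[10,0,-2] → ·  [on edge]
    (1,6)@(3, 13): e=[6,0,2] → #  [on edge]
    (2,6)@(5, 13): e=[-38,24,22] → ·
    (1,7)@(3, 15): e=[-10,8,10] → ·
    (0,9)@(1, 19): e=[2,0,6] → #  [on edge]
    (1,9)@(3, 19): e=[-42,24,26] → ·
    (0,10)@(1, 21): e=[-14,8,14] → ·
  covered (2 px):
    · · · ·
    · · · ·
    · · · ·
    · · · ·
    · · · ·
    · · · ·
    · # · ·
    · · · ·
    · · · ·
    # · · ·
    · · · ·
    · · · ·

Z-buffer (winner per pixel, '.' = empty):
  . . . .
  . . . .
  . . . .
  . . . .
  . . . .
  . . 1 .
  . 2 . .
  0 . . .
  . 1 . .
  2 . . .
  . . . .
  . . . .

Result: -1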